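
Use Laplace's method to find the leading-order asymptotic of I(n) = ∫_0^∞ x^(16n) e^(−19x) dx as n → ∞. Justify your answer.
I(n) ~ (sqrt(2π·16n) / 19) · (16n/(19e))^(16n)

Write the integrand as exp(16n ln x − 19x) and set f(x) = 16n ln x − 19x. Then f'(x) = 16n/x − 19 = 0 at x* = 16n/19, and f''(x*) = −16n/x*^2 = −19^2/(16n). Laplace's method (interior maximum) gives
  I(n) ~ e^(f(x*)) · sqrt(2π / |f''(x*)|)
        = exp(16n ln(16n/19) − 16n) · sqrt(2π · 16n / 19^2)
        = (16n/19)^(16n) e^(−16n) · sqrt(2π·16n) / 19
        = (sqrt(2π·16n) / 19) · (16n/(19e))^(16n).
This matches Γ(16n+1)/19^(16n+1) with Stirling applied to Γ.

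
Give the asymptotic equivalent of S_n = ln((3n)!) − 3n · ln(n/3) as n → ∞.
S_n ~ 3n · (ln 9 − 1) + O(ln n)

Stirling: ln((3n)!) = 3n ln(3n) − 3n + O(ln n).
  S_n = 3n ln(3n) − 3n − 3n ln(n/3) + O(ln n)
      = 3n ln(3n) − 3n ln n + 3n ln 3 − 3n + O(ln n)
      = 3n ln 3 + 3n ln 3 − 3n + O(ln n)
      = 3n (ln 9 − 1) + O(ln n).
Numerically ln(9) − 1 ≈ 1.1972.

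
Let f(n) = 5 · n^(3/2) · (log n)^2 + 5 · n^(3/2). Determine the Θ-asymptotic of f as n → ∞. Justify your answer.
f(n) ∈ Θ(n^(3/2) · (log n)^2)

Compare the terms by growth order. For large n, n^a · (log n)^b dominates n^a' · (log n)^b' iff a > a', or (a = a' and b > b'). Ranking the 2 terms shows the dominant one is 5 · n^(3/2) · (log n)^2. Hence f(n) ∈ Θ(n^(3/2) · (log n)^2).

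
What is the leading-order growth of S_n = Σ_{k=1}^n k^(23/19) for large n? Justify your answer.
S_n ~ (19/42) · n^(42/19)

Integral comparison: Σ_{k=1}^n k^(23/19) = ∫_0^n x^(23/19) dx + O(n^(23/19)). The integral is n^(1 + 23/19) / (1 + 23/19) = n^((23+19)/19) / ((23+19)/19) = (19/42) · n^(42/19).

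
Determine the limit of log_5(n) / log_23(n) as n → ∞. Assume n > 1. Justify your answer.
lim = ln(23) / ln(5) = log_5(23)

Change of base: log_5(n) = ln n / ln 5 and log_23(n) = ln n / ln 23. The ratio is (ln n / ln 5) · (ln 23 / ln n) = ln 23 / ln 5, a constant independent of n. So the limit is ln 23 / ln 5 = log_5(23).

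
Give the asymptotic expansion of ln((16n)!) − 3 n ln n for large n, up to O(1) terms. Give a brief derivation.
ln((16n)!) − 3 n ln n = 13 n ln n + 16(ln 16 − 1) n + (1/2) ln(2π·16n) + O(1/n)

Stirling: ln((16n)!) = 16n ln(16n) − 16n + (1/2) ln(2π·16n) + O(1/n).
Expand 16n ln(16n) = 16n (ln n + ln 16) = 16n ln n + 16n ln 16.
Subtract 3n ln n: leading term is (16 − 3) n ln n = 13 n ln n. The next term is 16n ln 16 − 16n = 16(ln 16 − 1) n. Then the (1/2) ln(2π·16n) correction.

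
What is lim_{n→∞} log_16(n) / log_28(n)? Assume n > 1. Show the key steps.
lim = ln(28) / ln(16) = log_16(28)

Change of base: log_16(n) = ln n / ln 16 and log_28(n) = ln n / ln 28. The ratio is (ln n / ln 16) · (ln 28 / ln n) = ln 28 / ln 16, a constant independent of n. So the limit is ln 28 / ln 16 = log_16(28).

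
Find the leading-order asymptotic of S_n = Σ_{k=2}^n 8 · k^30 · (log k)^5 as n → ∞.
S_n ~ 8 · n^31 · (log n)^5 / 31

By integral comparison, S_n = ∫_1^n 8 · x^30 · (log x)^5 dx + O(n^30 · (log n)^5). For the integral, the leading term of ∫_1^n x^30 (log x)^5 dx is n^31/31 · (log n)^5 (by repeated integration by parts; each step lowers the log-exponent and produces a relatively O(1/log n) correction). Hence S_n ~ 8 · n^31 · (log n)^5 / 31.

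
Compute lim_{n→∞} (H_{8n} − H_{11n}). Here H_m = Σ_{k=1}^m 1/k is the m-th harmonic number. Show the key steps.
lim = ln(8/11)

Euler-Maclaurin gives H_m = ln m + γ + 1/(2m) + O(1/m^2). The γ and O(1/m) terms cancel in the difference:
  H_{8n} − H_{11n} = ln(8n) − ln(11n) + O(1/n) = ln(8/11) + O(1/n).
Hence the limit is ln(8/11).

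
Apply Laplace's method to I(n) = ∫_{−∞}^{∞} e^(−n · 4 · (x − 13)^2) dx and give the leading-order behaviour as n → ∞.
I(n) = sqrt(π/(4n))

Here φ(x) = 4 · (x − 13)^2 has its unique minimum at x* = 13 with φ(x*) = 0 and φ''(x*) = 8. Laplace's method gives
  I(n) ~ e^(−n φ(x*)) · sqrt(2π / (n · φ''(x*))) = sqrt(2π / (8n)) = sqrt(π/(4n)).
This is exact: substituting u = (x − 13)·sqrt(4n) gives I(n) = (1/sqrt(4n)) ∫_{−∞}^{∞} e^(−u^2) du = sqrt(π/(4n)).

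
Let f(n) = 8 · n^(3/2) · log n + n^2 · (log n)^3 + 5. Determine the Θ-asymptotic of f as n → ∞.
f(n) ∈ Θ(n^2 · (log n)^3)

Compare the terms by growth order. For large n, n^a · (log n)^b dominates n^a' · (log n)^b' iff a > a', or (a = a' and b > b'). Ranking the 3 terms shows the dominant one is n^2 · (log n)^3. Hence f(n) ∈ Θ(n^2 · (log n)^3).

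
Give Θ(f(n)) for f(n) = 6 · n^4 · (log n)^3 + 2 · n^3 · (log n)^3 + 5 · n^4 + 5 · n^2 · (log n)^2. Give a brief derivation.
f(n) ∈ Θ(n^4 · (log n)^3)

Compare the terms by growth order. For large n, n^a · (log n)^b dominates n^a' · (log n)^b' iff a > a', or (a = a' and b > b'). Ranking the 4 terms shows the dominant one is 6 · n^4 · (log n)^3. Hence f(n) ∈ Θ(n^4 · (log n)^3).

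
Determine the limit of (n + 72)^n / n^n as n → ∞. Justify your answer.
lim = e^72

Rewrite as (1 + 72/n)^(n). By the standard limit (1 + x/n)^n → e^x, we have (1 + 72/n)^n → e^72, and raising to the 1st power gives e^72.
More precisely, ln[(1 + 72/n)^(n)] = n · ln(1 + 72/n) = n · (72/n + O(1/n^2)) = 72 + O(1/n) → 72.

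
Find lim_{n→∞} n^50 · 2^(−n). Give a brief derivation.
lim = 0

Exponentials with base > 1 dominate every fixed polynomial: for any fixed c, n^c / 2^n → 0 as n → ∞ (e.g. by the ratio test, or by writing 2^n = e^(n ln 2) and noting e^(n ln 2) / n^c → ∞). Hence n^50 · 2^(−n) = n^50 / 2^n → 0.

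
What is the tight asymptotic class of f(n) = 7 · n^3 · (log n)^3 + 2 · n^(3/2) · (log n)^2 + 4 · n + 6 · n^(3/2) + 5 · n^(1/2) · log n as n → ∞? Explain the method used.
f(n) ∈ Θ(n^3 · (log n)^3)

Compare the terms by growth order. For large n, n^a · (log n)^b dominates n^a' · (log n)^b' iff a > a', or (a = a' and b > b'). Ranking the 5 terms shows the dominant one is 7 · n^3 · (log n)^3. Hence f(n) ∈ Θ(n^3 · (log n)^3).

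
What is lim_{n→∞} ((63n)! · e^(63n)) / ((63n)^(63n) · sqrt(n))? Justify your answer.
lim = sqrt(2π·63)

Stirling: (63n)! ~ sqrt(2π·63n) · (63n/e)^(63n). Hence
  (63n)! · e^(63n) / (63n)^(63n) ~ sqrt(2π·63n).
Dividing by sqrt(n): sqrt(2π·63n) / sqrt(n) = sqrt(2π·63) · n^((1−1)/2), so the limit is sqrt(2π·63).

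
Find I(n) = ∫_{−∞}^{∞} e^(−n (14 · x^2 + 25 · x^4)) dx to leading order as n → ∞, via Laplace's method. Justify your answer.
I(n) ~ sqrt(π/(14n))

φ(x) = 14 · x^2 + 25 · x^4 has its unique global minimum at x* = 0 (since φ'(x) = 28x + 100x^3 = 0 only at x = 0 for real x with both coefficients positive, and φ → ∞ as |x| → ∞). At x* = 0, φ(0) = 0 and φ''(0) = 28. Laplace's method then gives
  I(n) ~ sqrt(2π / (n · φ''(0))) · e^(−n φ(0)) = sqrt(2π / (28n)) = sqrt(π/(14n)).
The 25 · x^4 term contributes only at subleading order (an O(1/n) relative correction).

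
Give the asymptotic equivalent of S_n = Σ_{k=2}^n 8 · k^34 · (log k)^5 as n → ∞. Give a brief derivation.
S_n ~ 8 · n^35 · (log n)^5 / 35

By integral comparison, S_n = ∫_1^n 8 · x^34 · (log x)^5 dx + O(n^34 · (log n)^5). For the integral, the leading term of ∫_1^n x^34 (log x)^5 dx is n^35/35 · (log n)^5 (by repeated integration by parts; each step lowers the log-exponent and produces a relatively O(1/log n) correction). Hence S_n ~ 8 · n^35 · (log n)^5 / 35.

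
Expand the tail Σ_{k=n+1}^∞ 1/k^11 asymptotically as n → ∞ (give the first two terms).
Σ_{k>n} 1/k^11 = 1/(10 · n^10) − 1/(2 · n^11) + O(1/n^12)

Compare to the integral: ∫_{n}^∞ x^(−11) dx = [−x^(−10)/10]_{n}^∞ = 1/((11−1)·n^10). The Euler-Maclaurin correction adds −f(n)/2 = −1/(2·n^11). Euler-Maclaurin then gives
  Σ_{k>n} 1/k^11 = ∫_{n}^∞ dx/x^11 − 1/(2·n^11) + O(1/n^12).
(Equivalently this is ζ(11) − Σ_{k≤n} 1/k^11.)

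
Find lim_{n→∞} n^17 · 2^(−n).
lim = 0

Exponentials with base > 1 dominate every fixed polynomial: for any fixed c, n^c / 2^n → 0 as n → ∞ (e.g. by the ratio test, or by writing 2^n = e^(n ln 2) and noting e^(n ln 2) / n^c → ∞). Hence n^17 · 2^(−n) = n^17 / 2^n → 0.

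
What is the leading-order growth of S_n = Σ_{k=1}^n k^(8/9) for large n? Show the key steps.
S_n ~ (9/17) · n^(17/9)

Integral comparison: Σ_{k=1}^n k^(8/9) = ∫_0^n x^(8/9) dx + O(n^(8/9)). The integral is n^(1 + 8/9) / (1 + 8/9) = n^((8+9)/9) / ((8+9)/9) = (9/17) · n^(17/9).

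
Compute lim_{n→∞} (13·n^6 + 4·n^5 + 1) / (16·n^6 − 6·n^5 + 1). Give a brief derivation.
lim = 13/16

For large n the leading n^6 terms dominate both numerator and denominator. Dividing top and bottom by n^6, every other term tends to 0, leaving 13/16.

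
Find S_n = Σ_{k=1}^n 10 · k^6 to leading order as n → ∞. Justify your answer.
S_n ~ 10 · n^7 / 7

By integral comparison (Euler-Maclaurin), Σ_{k=1}^n 10 · k^6 = 10 · ∫_0^n x^6 dx + O(n^6) = 10 · n^7/7 + O(n^6). (Equivalently, Faulhaber's formula gives the same leading term.)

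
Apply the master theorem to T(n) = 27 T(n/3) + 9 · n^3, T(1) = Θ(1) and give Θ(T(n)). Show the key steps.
T(n) = Θ(n^3 log n)

log_3 27 = 3, and f(n) = 9 · n^3 = Θ(n^(log_3 27)). This is Case 2 of the master theorem: T(n) = Θ(f(n) · log n) = Θ(n^3 log n).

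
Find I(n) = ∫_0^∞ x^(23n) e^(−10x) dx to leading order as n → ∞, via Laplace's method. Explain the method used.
I(n) ~ (sqrt(2π·23n) / 10) · (23n/(10e))^(23n)

Write the integrand as exp(23n ln x − 10x) and set f(x) = 23n ln x − 10x. Then f'(x) = 23n/x − 10 = 0 at x* = 23n/10, and f''(x*) = −23n/x*^2 = −10^2/(23n). Laplace's method (interior maximum) gives
  I(n) ~ e^(f(x*)) · sqrt(2π / |f''(x*)|)
        = exp(23n ln(23n/10) − 23n) · sqrt(2π · 23n / 10^2)
        = (23n/10)^(23n) e^(−23n) · sqrt(2π·23n) / 10
        = (sqrt(2π·23n) / 10) · (23n/(10e))^(23n).
This matches Γ(23n+1)/10^(23n+1) with Stirling applied to Γ.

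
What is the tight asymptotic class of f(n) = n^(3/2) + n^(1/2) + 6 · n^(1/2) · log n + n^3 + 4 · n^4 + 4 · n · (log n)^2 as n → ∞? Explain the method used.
f(n) ∈ Θ(n^4)

Compare the terms by growth order. For large n, n^a · (log n)^b dominates n^a' · (log n)^b' iff a > a', or (a = a' and b > b'). Ranking the 6 terms shows the dominant one is 4 · n^4. Hence f(n) ∈ Θ(n^4).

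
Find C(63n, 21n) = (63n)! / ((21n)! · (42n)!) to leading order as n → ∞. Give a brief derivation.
C(63n, 21n) ~ (27/4)^(21n) · sqrt(3/(4π·21n))

Write N = 21n. Apply Stirling to each factorial:
  (3N)! ~ sqrt(2π·3N) · (3N/e)^(3N),
  N! ~ sqrt(2π N) · (N/e)^N,
  (2N)! ~ sqrt(2π·2N) · (2N/e)^(2N).
The exponential factors combine to (3N)^(3N) / (N^N · (2N)^(2N)) = 3^(3N)/2^(2N) = (3^3/2^2)^N = (27/4)^N.
The square-root prefactors combine to sqrt(2π·3N) / (sqrt(2π N)·sqrt(2π·2N)) = sqrt(3 / (2π·2·N)) = sqrt(3/(4π·21n)).
Substituting N = 21n: C(63n, 21n) ~ (27/4)^(21n) · sqrt(3/(4π·21n)).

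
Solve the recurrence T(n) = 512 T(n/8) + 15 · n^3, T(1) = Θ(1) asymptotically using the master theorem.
T(n) = Θ(n^3 log n)

log_8 512 = 3, and f(n) = 15 · n^3 = Θ(n^(log_8 512)). This is Case 2 of the master theorem: T(n) = Θ(f(n) · log n) = Θ(n^3 log n).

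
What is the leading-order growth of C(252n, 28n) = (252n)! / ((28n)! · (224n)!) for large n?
C(252n, 28n) ~ (387420489/16777216)^(28n) · sqrt(9/(16π·28n))

Write N = 28n. Apply Stirling to each factorial:
  (9N)! ~ sqrt(2π·9N) · (9N/e)^(9N),
  N! ~ sqrt(2π N) · (N/e)^N,
  (8N)! ~ sqrt(2π·8N) · (8N/e)^(8N).
The exponential factors combine to (9N)^(9N) / (N^N · (8N)^(8N)) = 9^(9N)/8^(8N) = (9^9/8^8)^N = (387420489/16777216)^N.
The square-root prefactors combine to sqrt(2π·9N) / (sqrt(2π N)·sqrt(2π·8N)) = sqrt(9 / (2π·8·N)) = sqrt(9/(16π·28n)).
Substituting N = 28n: C(252n, 28n) ~ (387420489/16777216)^(28n) · sqrt(9/(16π·28n)).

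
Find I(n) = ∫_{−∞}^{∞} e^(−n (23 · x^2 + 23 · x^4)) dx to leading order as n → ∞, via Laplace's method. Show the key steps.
I(n) ~ sqrt(π/(23n))

φ(x) = 23 · x^2 + 23 · x^4 has its unique global minimum at x* = 0 (since φ'(x) = 46x + 92x^3 = 0 only at x = 0 for real x with both coefficients positive, and φ → ∞ as |x| → ∞). At x* = 0, φ(0) = 0 and φ''(0) = 46. Laplace's method then gives
  I(n) ~ sqrt(2π / (n · φ''(0))) · e^(−n φ(0)) = sqrt(2π / (46n)) = sqrt(π/(23n)).
The 23 · x^4 term contributes only at subleading order (an O(1/n) relative correction).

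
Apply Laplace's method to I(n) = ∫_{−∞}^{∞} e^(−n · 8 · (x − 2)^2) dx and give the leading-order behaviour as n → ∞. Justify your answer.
I(n) = sqrt(π/(8n))

Here φ(x) = 8 · (x − 2)^2 has its unique minimum at x* = 2 with φ(x*) = 0 and φ''(x*) = 16. Laplace's method gives
  I(n) ~ e^(−n φ(x*)) · sqrt(2π / (n · φ''(x*))) = sqrt(2π / (16n)) = sqrt(π/(8n)).
This is exact: substituting u = (x − 2)·sqrt(8n) gives I(n) = (1/sqrt(8n)) ∫_{−∞}^{∞} e^(−u^2) du = sqrt(π/(8n)).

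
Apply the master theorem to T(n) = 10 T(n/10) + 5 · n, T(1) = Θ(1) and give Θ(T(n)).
T(n) = Θ(n log n)

log_10 10 = 1, and f(n) = 5 · n = Θ(n^(log_10 10)). This is Case 2 of the master theorem: T(n) = Θ(f(n) · log n) = Θ(n log n).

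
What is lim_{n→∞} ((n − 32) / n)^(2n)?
lim = e^(−64)

Rewrite as (1 − 32/n)^(2n). By the standard limit (1 + x/n)^n → e^x, we have (1 − 32/n)^n → e^(−32), and raising to the 2nd power gives e^(−64).
More precisely, ln[(1 − 32/n)^(2n)] = 2n · ln(1 − 32/n) = 2n · (-32/n + O(1/n^2)) = -64 + O(1/n) → -64.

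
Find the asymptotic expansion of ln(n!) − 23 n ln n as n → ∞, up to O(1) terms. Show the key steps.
ln(n!) − 23 n ln n = −22 n ln n − n + (1/2) ln(2π n) + O(1/n)

Stirling: ln((n)!) = n ln(n) − n + (1/2) ln(2π·n) + O(1/n).
Here n ln(n) = n ln n.
Subtract 23n ln n: leading term is (1 − 23) n ln n = −22 n ln n. The next term is −n. Then the (1/2) ln(2π·n) correction.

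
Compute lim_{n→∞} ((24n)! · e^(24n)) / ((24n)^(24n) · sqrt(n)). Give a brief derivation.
lim = sqrt(2π·24)

Stirling: (24n)! ~ sqrt(2π·24n) · (24n/e)^(24n). Hence
  (24n)! · e^(24n) / (24n)^(24n) ~ sqrt(2π·24n).
Dividing by sqrt(n): sqrt(2π·24n) / sqrt(n) = sqrt(2π·24) · n^((1−1)/2), so the limit is sqrt(2π·24).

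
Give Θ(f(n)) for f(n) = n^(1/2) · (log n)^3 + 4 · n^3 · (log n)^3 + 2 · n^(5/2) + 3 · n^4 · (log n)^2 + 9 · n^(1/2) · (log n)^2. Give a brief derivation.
f(n) ∈ Θ(n^4 · (log n)^2)

Compare the terms by growth order. For large n, n^a · (log n)^b dominates n^a' · (log n)^b' iff a > a', or (a = a' and b > b'). Ranking the 5 terms shows the dominant one is 3 · n^4 · (log n)^2. Hence f(n) ∈ Θ(n^4 · (log n)^2).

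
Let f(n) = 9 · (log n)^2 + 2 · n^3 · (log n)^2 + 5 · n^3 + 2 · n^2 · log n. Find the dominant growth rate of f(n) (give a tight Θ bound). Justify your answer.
f(n) ∈ Θ(n^3 · (log n)^2)

Compare the terms by growth order. For large n, n^a · (log n)^b dominates n^a' · (log n)^b' iff a > a', or (a = a' and b > b'). Ranking the 4 terms shows the dominant one is 2 · n^3 · (log n)^2. Hence f(n) ∈ Θ(n^3 · (log n)^2).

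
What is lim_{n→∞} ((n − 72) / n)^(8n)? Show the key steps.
lim = e^(−576)

Rewrite as (1 − 72/n)^(8n). By the standard limit (1 + x/n)^n → e^x, we have (1 − 72/n)^n → e^(−72), and raising to the 8th power gives e^(−576).
More precisely, ln[(1 − 72/n)^(8n)] = 8n · ln(1 − 72/n) = 8n · (-72/n + O(1/n^2)) = -576 + O(1/n) → -576.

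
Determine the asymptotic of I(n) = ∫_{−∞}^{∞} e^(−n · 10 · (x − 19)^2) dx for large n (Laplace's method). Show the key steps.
I(n) = sqrt(π/(10n))

Here φ(x) = 10 · (x − 19)^2 has its unique minimum at x* = 19 with φ(x*) = 0 and φ''(x*) = 20. Laplace's method gives
  I(n) ~ e^(−n φ(x*)) · sqrt(2π / (n · φ''(x*))) = sqrt(2π / (20n)) = sqrt(π/(10n)).
This is exact: substituting u = (x − 19)·sqrt(10n) gives I(n) = (1/sqrt(10n)) ∫_{−∞}^{∞} e^(−u^2) du = sqrt(π/(10n)).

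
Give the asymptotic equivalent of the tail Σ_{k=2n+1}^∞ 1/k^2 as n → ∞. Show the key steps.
Σ_{k>2n} 1/k^2 ~ 1/(1 · (2n))

Compare to the integral: ∫_{2n}^∞ x^(−2) dx = [−x^(−1)/1]_{2n}^∞ = 1/((2−1)·(2n)). Euler-Maclaurin then gives
  Σ_{k>2n} 1/k^2 = ∫_{2n}^∞ dx/x^2 − 1/(2·(2n)^2) + O(1/(2n)^3).
(Equivalently this is ζ(2) − Σ_{k≤2n} 1/k^2.)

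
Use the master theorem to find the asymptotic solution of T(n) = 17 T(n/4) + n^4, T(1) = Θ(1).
T(n) = Θ(n^4)

log_4 17 ≈ 2.044. f(n) = n^4 dominates n^(log_4 17) since 4 > 2.044, and the regularity condition a·f(n/b) = 17·(n/4)^4 = (17/256)·n^4 ≤ c·f(n) holds with c = 17/256 ≈ 0.0664 < 1. So this is Case 3: T(n) = Θ(f(n)) = Θ(n^4).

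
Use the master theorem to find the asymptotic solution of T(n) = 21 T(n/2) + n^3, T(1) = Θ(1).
T(n) = Θ(n^(log_2 21))

Master theorem: compare f(n) = n^3 to n^(log_2 21) where log_2 21 ≈ 4.392. Since 3 < log_2 21, we have f(n) = O(n^(log_2 21 − ε)) for some ε > 0 — Case 1. Hence T(n) = Θ(n^(log_2 21)).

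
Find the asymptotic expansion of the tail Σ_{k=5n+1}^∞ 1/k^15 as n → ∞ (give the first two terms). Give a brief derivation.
Σ_{k>5n} 1/k^15 = 1/(14 · (5n)^14) − 1/(2 · (5n)^15) + O(1/(5n)^16)

Compare to the integral: ∫_{5n}^∞ x^(−15) dx = [−x^(−14)/14]_{5n}^∞ = 1/((15−1)·(5n)^14). The Euler-Maclaurin correction adds −f(5n)/2 = −1/(2·(5n)^15). Euler-Maclaurin then gives
  Σ_{k>5n} 1/k^15 = ∫_{5n}^∞ dx/x^15 − 1/(2·(5n)^15) + O(1/(5n)^16).
(Equivalently this is ζ(15) − Σ_{k≤5n} 1/k^15.)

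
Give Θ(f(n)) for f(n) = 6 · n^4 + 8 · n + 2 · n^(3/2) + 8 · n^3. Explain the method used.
f(n) ∈ Θ(n^4)

Compare the terms by growth order. For large n, n^a · (log n)^b dominates n^a' · (log n)^b' iff a > a', or (a = a' and b > b'). Ranking the 4 terms shows the dominant one is 6 · n^4. Hence f(n) ∈ Θ(n^4).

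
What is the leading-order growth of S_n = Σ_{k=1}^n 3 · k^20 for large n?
S_n ~ n^21 / 7

By integral comparison (Euler-Maclaurin), Σ_{k=1}^n 3 · k^20 = 3 · ∫_0^n x^20 dx + O(n^20) = 3 · n^21/21 = n^21 / 7 + O(n^20). (Equivalently, Faulhaber's formula gives the same leading term.)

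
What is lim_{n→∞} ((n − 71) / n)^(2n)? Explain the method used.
lim = e^(−142)

Rewrite as (1 − 71/n)^(2n). By the standard limit (1 + x/n)^n → e^x, we have (1 − 71/n)^n → e^(−71), and raising to the 2nd power gives e^(−142).
More precisely, ln[(1 − 71/n)^(2n)] = 2n · ln(1 − 71/n) = 2n · (-71/n + O(1/n^2)) = -142 + O(1/n) → -142.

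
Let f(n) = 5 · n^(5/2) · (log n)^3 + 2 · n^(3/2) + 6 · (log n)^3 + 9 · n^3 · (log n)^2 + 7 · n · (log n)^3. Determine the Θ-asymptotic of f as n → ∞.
f(n) ∈ Θ(n^3 · (log n)^2)

Compare the terms by growth order. For large n, n^a · (log n)^b dominates n^a' · (log n)^b' iff a > a', or (a = a' and b > b'). Ranking the 5 terms shows the dominant one is 9 · n^3 · (log n)^2. Hence f(n) ∈ Θ(n^3 · (log n)^2).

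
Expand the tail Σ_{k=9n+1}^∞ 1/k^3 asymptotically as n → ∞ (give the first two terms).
Σ_{k>9n} 1/k^3 = 1/(2 · (9n)^2) − 1/(2 · (9n)^3) + O(1/(9n)^4)

Compare to the integral: ∫_{9n}^∞ x^(−3) dx = [−x^(−2)/2]_{9n}^∞ = 1/((3−1)·(9n)^2). The Euler-Maclaurin correction adds −f(9n)/2 = −1/(2·(9n)^3). Euler-Maclaurin then gives
  Σ_{k>9n} 1/k^3 = ∫_{9n}^∞ dx/x^3 − 1/(2·(9n)^3) + O(1/(9n)^4).
(Equivalently this is ζ(3) − Σ_{k≤9n} 1/k^3.)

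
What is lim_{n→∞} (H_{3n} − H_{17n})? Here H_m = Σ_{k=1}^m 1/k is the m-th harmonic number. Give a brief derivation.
lim = ln(3/17)

Euler-Maclaurin gives H_m = ln m + γ + 1/(2m) + O(1/m^2). The γ and O(1/m) terms cancel in the difference:
  H_{3n} − H_{17n} = ln(3n) − ln(17n) + O(1/n) = ln(3/17) + O(1/n).
Hence the limit is ln(3/17).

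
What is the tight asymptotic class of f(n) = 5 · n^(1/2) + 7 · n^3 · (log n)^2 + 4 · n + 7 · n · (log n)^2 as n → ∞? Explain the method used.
f(n) ∈ Θ(n^3 · (log n)^2)

Compare the terms by growth order. For large n, n^a · (log n)^b dominates n^a' · (log n)^b' iff a > a', or (a = a' and b > b'). Ranking the 4 terms shows the dominant one is 7 · n^3 · (log n)^2. Hence f(n) ∈ Θ(n^3 · (log n)^2).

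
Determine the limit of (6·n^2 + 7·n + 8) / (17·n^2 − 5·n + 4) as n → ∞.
lim = 6/17

For large n the leading n^2 terms dominate both numerator and denominator. Dividing top and bottom by n^2, every other term tends to 0, leaving 6/17.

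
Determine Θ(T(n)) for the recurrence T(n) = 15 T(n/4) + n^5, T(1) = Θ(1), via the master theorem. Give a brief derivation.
T(n) = Θ(n^5)

log_4 15 ≈ 1.953. f(n) = n^5 dominates n^(log_4 15) since 5 > 1.953, and the regularity condition a·f(n/b) = 15·(n/4)^5 = (15/1024)·n^5 ≤ c·f(n) holds with c = 15/1024 ≈ 0.0146 < 1. So this is Case 3: T(n) = Θ(f(n)) = Θ(n^5).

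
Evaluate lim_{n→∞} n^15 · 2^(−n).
lim = 0

Exponentials with base > 1 dominate every fixed polynomial: for any fixed c, n^c / 2^n → 0 as n → ∞ (e.g. by the ratio test, or by writing 2^n = e^(n ln 2) and noting e^(n ln 2) / n^c → ∞). Hence n^15 · 2^(−n) = n^15 / 2^n → 0.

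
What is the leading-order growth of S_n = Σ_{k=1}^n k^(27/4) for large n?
S_n ~ (4/31) · n^(31/4)

Integral comparison: Σ_{k=1}^n k^(27/4) = ∫_0^n x^(27/4) dx + O(n^(27/4)). The integral is n^(1 + 27/4) / (1 + 27/4) = n^((27+4)/4) / ((27+4)/4) = (4/31) · n^(31/4).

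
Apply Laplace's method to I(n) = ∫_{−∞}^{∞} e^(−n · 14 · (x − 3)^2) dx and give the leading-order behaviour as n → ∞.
I(n) = sqrt(π/(14n))

Here φ(x) = 14 · (x − 3)^2 has its unique minimum at x* = 3 with φ(x*) = 0 and φ''(x*) = 28. Laplace's method gives
  I(n) ~ e^(−n φ(x*)) · sqrt(2π / (n · φ''(x*))) = sqrt(2π / (28n)) = sqrt(π/(14n)).
This is exact: substituting u = (x − 3)·sqrt(14n) gives I(n) = (1/sqrt(14n)) ∫_{−∞}^{∞} e^(−u^2) du = sqrt(π/(14n)).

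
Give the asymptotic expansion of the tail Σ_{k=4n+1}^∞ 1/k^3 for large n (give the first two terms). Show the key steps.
Σ_{k>4n} 1/k^3 = 1/(2 · (4n)^2) − 1/(2 · (4n)^3) + O(1/(4n)^4)

Compare to the integral: ∫_{4n}^∞ x^(−3) dx = [−x^(−2)/2]_{4n}^∞ = 1/((3−1)·(4n)^2). The Euler-Maclaurin correction adds −f(4n)/2 = −1/(2·(4n)^3). Euler-Maclaurin then gives
  Σ_{k>4n} 1/k^3 = ∫_{4n}^∞ dx/x^3 − 1/(2·(4n)^3) + O(1/(4n)^4).
(Equivalently this is ζ(3) − Σ_{k≤4n} 1/k^3.)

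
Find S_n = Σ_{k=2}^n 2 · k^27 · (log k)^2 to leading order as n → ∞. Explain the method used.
S_n ~ n^28 · (log n)^2 / 14

By integral comparison, S_n = ∫_1^n 2 · x^27 · (log x)^2 dx + O(n^27 · (log n)^2). For the integral, the leading term of ∫_1^n x^27 (log x)^2 dx is n^28/28 · (log n)^2 (by repeated integration by parts; each step lowers the log-exponent and produces a relatively O(1/log n) correction). Hence S_n ~ n^28 · (log n)^2 / 14.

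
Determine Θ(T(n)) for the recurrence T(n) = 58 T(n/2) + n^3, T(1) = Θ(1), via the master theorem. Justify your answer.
T(n) = Θ(n^(log_2 58))

Master theorem: compare f(n) = n^3 to n^(log_2 58) where log_2 58 ≈ 5.858. Since 3 < log_2 58, we have f(n) = O(n^(log_2 58 − ε)) for some ε > 0 — Case 1. Hence T(n) = Θ(n^(log_2 58)).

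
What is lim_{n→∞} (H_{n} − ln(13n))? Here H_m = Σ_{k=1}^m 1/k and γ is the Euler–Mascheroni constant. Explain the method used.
lim = −ln 13 + γ

By Euler-Maclaurin, H_m = ln m + γ + O(1/m). So
  H_{n} − ln(13n) = ln(n) + γ − ln(13n) + O(1/n)
                       = ln(1/13) + γ + O(1/n).
Hence the limit is ln(1/13) + γ.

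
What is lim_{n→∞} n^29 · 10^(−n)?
lim = 0

Exponentials with base > 1 dominate every fixed polynomial: for any fixed c, n^c / 10^n → 0 as n → ∞ (e.g. by the ratio test, or by writing 10^n = e^(n ln 10) and noting e^(n ln 10) / n^c → ∞). Hence n^29 · 10^(−n) = n^29 / 10^n → 0.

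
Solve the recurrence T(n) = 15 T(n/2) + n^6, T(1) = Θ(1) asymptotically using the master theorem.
T(n) = Θ(n^6)

log_2 15 ≈ 3.907. f(n) = n^6 dominates n^(log_2 15) since 6 > 3.907, and the regularity condition a·f(n/b) = 15·(n/2)^6 = (15/64)·n^6 ≤ c·f(n) holds with c = 15/64 ≈ 0.234 < 1. So this is Case 3: T(n) = Θ(f(n)) = Θ(n^6).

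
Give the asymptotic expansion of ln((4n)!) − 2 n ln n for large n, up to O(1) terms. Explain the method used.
ln((4n)!) − 2 n ln n = 2 n ln n + 4(ln 4 − 1) n + (1/2) ln(2π·4n) + O(1/n)

Stirling: ln((4n)!) = 4n ln(4n) − 4n + (1/2) ln(2π·4n) + O(1/n).
Expand 4n ln(4n) = 4n (ln n + ln 4) = 4n ln n + 4n ln 4.
Subtract 2n ln n: leading term is (4 − 2) n ln n = 2 n ln n. The next term is 4n ln 4 − 4n = 4(ln 4 − 1) n. Then the (1/2) ln(2π·4n) correction.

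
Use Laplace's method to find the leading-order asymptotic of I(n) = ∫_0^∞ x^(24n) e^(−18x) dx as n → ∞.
I(n) ~ (sqrt(2π·24n) / 18) · (24n/(18e))^(24n)

Write the integrand as exp(24n ln x − 18x) and set f(x) = 24n ln x − 18x. Then f'(x) = 24n/x − 18 = 0 at x* = 24n/18, and f''(x*) = −24n/x*^2 = −18^2/(24n). Laplace's method (interior maximum) gives
  I(n) ~ e^(f(x*)) · sqrt(2π / |f''(x*)|)
        = exp(24n ln(24n/18) − 24n) · sqrt(2π · 24n / 18^2)
        = (24n/18)^(24n) e^(−24n) · sqrt(2π·24n) / 18
        = (sqrt(2π·24n) / 18) · (24n/(18e))^(24n).
This matches Γ(24n+1)/18^(24n+1) with Stirling applied to Γ.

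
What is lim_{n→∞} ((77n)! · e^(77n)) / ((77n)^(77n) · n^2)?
lim = 0

Stirling: (77n)! ~ sqrt(2π·77n) · (77n/e)^(77n). Hence
  (77n)! · e^(77n) / (77n)^(77n) ~ sqrt(2π·77n).
Dividing by n^2: sqrt(2π·77n) / n^2 = sqrt(2π·77) · n^((1−4)/2), so the expression behaves like sqrt(2π·77) · n^((1−4)/2) → 0.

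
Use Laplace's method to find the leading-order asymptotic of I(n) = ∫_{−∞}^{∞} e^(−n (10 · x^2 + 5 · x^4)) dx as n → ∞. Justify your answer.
I(n) ~ sqrt(π/(10n))

φ(x) = 10 · x^2 + 5 · x^4 has its unique global minimum at x* = 0 (since φ'(x) = 20x + 20x^3 = 0 only at x = 0 for real x with both coefficients positive, and φ → ∞ as |x| → ∞). At x* = 0, φ(0) = 0 and φ''(0) = 20. Laplace's method then gives
  I(n) ~ sqrt(2π / (n · φ''(0))) · e^(−n φ(0)) = sqrt(2π / (20n)) = sqrt(π/(10n)).
The 5 · x^4 term contributes only at subleading order (an O(1/n) relative correction).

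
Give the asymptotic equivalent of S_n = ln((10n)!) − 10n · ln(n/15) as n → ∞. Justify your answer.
S_n ~ 10n · (ln 150 − 1) + O(ln n)

Stirling: ln((10n)!) = 10n ln(10n) − 10n + O(ln n).
  S_n = 10n ln(10n) − 10n − 10n ln(n/15) + O(ln n)
      = 10n ln(10n) − 10n ln n + 10n ln 15 − 10n + O(ln n)
      = 10n ln 10 + 10n ln 15 − 10n + O(ln n)
      = 10n (ln 150 − 1) + O(ln n).
Numerically ln(150) − 1 ≈ 4.0106.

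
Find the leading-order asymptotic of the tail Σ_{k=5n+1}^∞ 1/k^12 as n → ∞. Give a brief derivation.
Σ_{k>5n} 1/k^12 ~ 1/(11 · (5n)^11)

Compare to the integral: ∫_{5n}^∞ x^(−12) dx = [−x^(−11)/11]_{5n}^∞ = 1/((12−1)·(5n)^11). Euler-Maclaurin then gives
  Σ_{k>5n} 1/k^12 = ∫_{5n}^∞ dx/x^12 − 1/(2·(5n)^12) + O(1/(5n)^13).
(Equivalently this is ζ(12) − Σ_{k≤5n} 1/k^12.)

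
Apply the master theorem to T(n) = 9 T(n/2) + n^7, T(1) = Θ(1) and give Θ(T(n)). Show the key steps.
T(n) = Θ(n^7)

log_2 9 ≈ 3.170. f(n) = n^7 dominates n^(log_2 9) since 7 > 3.170, and the regularity condition a·f(n/b) = 9·(n/2)^7 = (9/128)·n^7 ≤ c·f(n) holds with c = 9/128 ≈ 0.0703 < 1. So this is Case 3: T(n) = Θ(f(n)) = Θ(n^7).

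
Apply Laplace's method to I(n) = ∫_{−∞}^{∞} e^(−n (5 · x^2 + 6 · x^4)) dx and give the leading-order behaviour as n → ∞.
I(n) ~ sqrt(π/(5n))

φ(x) = 5 · x^2 + 6 · x^4 has its unique global minimum at x* = 0 (since φ'(x) = 10x + 24x^3 = 0 only at x = 0 for real x with both coefficients positive, and φ → ∞ as |x| → ∞). At x* = 0, φ(0) = 0 and φ''(0) = 10. Laplace's method then gives
  I(n) ~ sqrt(2π / (n · φ''(0))) · e^(−n φ(0)) = sqrt(2π / (10n)) = sqrt(π/(5n)).
The 6 · x^4 term contributes only at subleading order (an O(1/n) relative correction).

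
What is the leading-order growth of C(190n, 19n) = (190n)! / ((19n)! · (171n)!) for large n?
C(190n, 19n) ~ (10000000000/387420489)^(19n) · sqrt(5/(9π·19n))

Write N = 19n. Apply Stirling to each factorial:
  (10N)! ~ sqrt(2π·10N) · (10N/e)^(10N),
  N! ~ sqrt(2π N) · (N/e)^N,
  (9N)! ~ sqrt(2π·9N) · (9N/e)^(9N).
The exponential factors combine to (10N)^(10N) / (N^N · (9N)^(9N)) = 10^(10N)/9^(9N) = (10^10/9^9)^N = (10000000000/387420489)^N.
The square-root prefactors combine to sqrt(2π·10N) / (sqrt(2π N)·sqrt(2π·9N)) = sqrt(10 / (2π·9·N)) = sqrt(5/(9π·19n)).
Substituting N = 19n: C(190n, 19n) ~ (10000000000/387420489)^(19n) · sqrt(5/(9π·19n)).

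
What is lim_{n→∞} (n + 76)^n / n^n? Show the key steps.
lim = e^76

Rewrite as (1 + 76/n)^(n). By the standard limit (1 + x/n)^n → e^x, we have (1 + 76/n)^n → e^76, and raising to the 1st power gives e^76.
More precisely, ln[(1 + 76/n)^(n)] = n · ln(1 + 76/n) = n · (76/n + O(1/n^2)) = 76 + O(1/n) → 76.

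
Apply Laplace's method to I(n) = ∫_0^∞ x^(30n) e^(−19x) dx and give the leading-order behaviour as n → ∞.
I(n) ~ (sqrt(2π·30n) / 19) · (30n/(19e))^(30n)

Write the integrand as exp(30n ln x − 19x) and set f(x) = 30n ln x − 19x. Then f'(x) = 30n/x − 19 = 0 at x* = 30n/19, and f''(x*) = −30n/x*^2 = −19^2/(30n). Laplace's method (interior maximum) gives
  I(n) ~ e^(f(x*)) · sqrt(2π / |f''(x*)|)
        = exp(30n ln(30n/19) − 30n) · sqrt(2π · 30n / 19^2)
        = (30n/19)^(30n) e^(−30n) · sqrt(2π·30n) / 19
        = (sqrt(2π·30n) / 19) · (30n/(19e))^(30n).
This matches Γ(30n+1)/19^(30n+1) with Stirling applied to Γ.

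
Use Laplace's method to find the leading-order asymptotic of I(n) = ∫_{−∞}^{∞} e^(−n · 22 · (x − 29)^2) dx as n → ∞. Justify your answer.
I(n) = sqrt(π/(22n))

Here φ(x) = 22 · (x − 29)^2 has its unique minimum at x* = 29 with φ(x*) = 0 and φ''(x*) = 44. Laplace's method gives
  I(n) ~ e^(−n φ(x*)) · sqrt(2π / (n · φ''(x*))) = sqrt(2π / (44n)) = sqrt(π/(22n)).
This is exact: substituting u = (x − 29)·sqrt(22n) gives I(n) = (1/sqrt(22n)) ∫_{−∞}^{∞} e^(−u^2) du = sqrt(π/(22n)).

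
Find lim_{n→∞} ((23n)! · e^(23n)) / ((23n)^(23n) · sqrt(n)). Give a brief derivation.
lim = sqrt(2π·23)

Stirling: (23n)! ~ sqrt(2π·23n) · (23n/e)^(23n). Hence
  (23n)! · e^(23n) / (23n)^(23n) ~ sqrt(2π·23n).
Dividing by sqrt(n): sqrt(2π·23n) / sqrt(n) = sqrt(2π·23) · n^((1−1)/2), so the limit is sqrt(2π·23).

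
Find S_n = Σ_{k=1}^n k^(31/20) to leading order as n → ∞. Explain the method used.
S_n ~ (20/51) · n^(51/20)

Integral comparison: Σ_{k=1}^n k^(31/20) = ∫_0^n x^(31/20) dx + O(n^(31/20)). The integral is n^(1 + 31/20) / (1 + 31/20) = n^((31+20)/20) / ((31+20)/20) = (20/51) · n^(51/20).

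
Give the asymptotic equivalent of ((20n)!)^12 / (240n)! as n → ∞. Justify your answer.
((20n)!)^12/(240n)! ~ ((2π·20n)^(11/2) / sqrt(12)) · 12^(−12·20n)  →  0

Write N = 20n. Stirling: N! ~ sqrt(2π N)(N/e)^N and (12N)! ~ sqrt(2π·12N)·(12N/e)^(12N).
  (N!)^12/(12N)! ~ (2π N)^(12/2) (N/e)^(12N) / [sqrt(2π·12N) (12N/e)^(12N)]
     = (2π N)^(12/2) / sqrt(2π·12N) · (N/(12N))^(12N)
     = (2π N)^((12−1)/2) / sqrt(12) · 12^(−12N).
Since 12^12 > 1, the factor 12^(−12N) decays exponentially, so the ratio → 0. Substituting N = 20n gives the stated form.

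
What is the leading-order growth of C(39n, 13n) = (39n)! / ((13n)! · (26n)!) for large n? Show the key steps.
C(39n, 13n) ~ (27/4)^(13n) · sqrt(3/(4π·13n))

Write N = 13n. Apply Stirling to each factorial:
  (3N)! ~ sqrt(2π·3N) · (3N/e)^(3N),
  N! ~ sqrt(2π N) · (N/e)^N,
  (2N)! ~ sqrt(2π·2N) · (2N/e)^(2N).
The exponential factors combine to (3N)^(3N) / (N^N · (2N)^(2N)) = 3^(3N)/2^(2N) = (3^3/2^2)^N = (27/4)^N.
The square-root prefactors combine to sqrt(2π·3N) / (sqrt(2π N)·sqrt(2π·2N)) = sqrt(3 / (2π·2·N)) = sqrt(3/(4π·13n)).
Substituting N = 13n: C(39n, 13n) ~ (27/4)^(13n) · sqrt(3/(4π·13n)).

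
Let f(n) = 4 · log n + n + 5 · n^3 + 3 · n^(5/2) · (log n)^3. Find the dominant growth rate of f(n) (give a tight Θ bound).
f(n) ∈ Θ(n^3)

Compare the terms by growth order. For large n, n^a · (log n)^b dominates n^a' · (log n)^b' iff a > a', or (a = a' and b > b'). Ranking the 4 terms shows the dominant one is 5 · n^3. Hence f(n) ∈ Θ(n^3).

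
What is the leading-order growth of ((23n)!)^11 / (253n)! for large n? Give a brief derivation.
((23n)!)^11/(253n)! ~ ((2π·23n)^(10/2) / sqrt(11)) · 11^(−11·23n)  →  0

Write N = 23n. Stirling: N! ~ sqrt(2π N)(N/e)^N and (11N)! ~ sqrt(2π·11N)·(11N/e)^(11N).
  (N!)^11/(11N)! ~ (2π N)^(11/2) (N/e)^(11N) / [sqrt(2π·11N) (11N/e)^(11N)]
     = (2π N)^(11/2) / sqrt(2π·11N) · (N/(11N))^(11N)
     = (2π N)^((11−1)/2) / sqrt(11) · 11^(−11N).
Since 11^11 > 1, the factor 11^(−11N) decays exponentially, so the ratio → 0. Substituting N = 23n gives the stated form.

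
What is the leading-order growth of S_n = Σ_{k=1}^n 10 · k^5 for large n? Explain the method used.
S_n ~ 5 · n^6 / 3

By integral comparison (Euler-Maclaurin), Σ_{k=1}^n 10 · k^5 = 10 · ∫_0^n x^5 dx + O(n^5) = 10 · n^6/6 = 5 · n^6 / 3 + O(n^5). (Equivalently, Faulhaber's formula gives the same leading term.)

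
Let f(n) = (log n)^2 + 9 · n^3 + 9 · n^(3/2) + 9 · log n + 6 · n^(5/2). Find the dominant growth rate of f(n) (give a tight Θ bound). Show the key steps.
f(n) ∈ Θ(n^3)

Compare the terms by growth order. For large n, n^a · (log n)^b dominates n^a' · (log n)^b' iff a > a', or (a = a' and b > b'). Ranking the 5 terms shows the dominant one is 9 · n^3. Hence f(n) ∈ Θ(n^3).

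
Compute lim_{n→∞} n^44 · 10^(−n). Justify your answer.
lim = 0

Exponentials with base > 1 dominate every fixed polynomial: for any fixed c, n^c / 10^n → 0 as n → ∞ (e.g. by the ratio test, or by writing 10^n = e^(n ln 10) and noting e^(n ln 10) / n^c → ∞). Hence n^44 · 10^(−n) = n^44 / 10^n → 0.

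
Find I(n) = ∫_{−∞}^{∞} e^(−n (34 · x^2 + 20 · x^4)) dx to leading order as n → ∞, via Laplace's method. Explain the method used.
I(n) ~ sqrt(π/(34n))

φ(x) = 34 · x^2 + 20 · x^4 has its unique global minimum at x* = 0 (since φ'(x) = 68x + 80x^3 = 0 only at x = 0 for real x with both coefficients positive, and φ → ∞ as |x| → ∞). At x* = 0, φ(0) = 0 and φ''(0) = 68. Laplace's method then gives
  I(n) ~ sqrt(2π / (n · φ''(0))) · e^(−n φ(0)) = sqrt(2π / (68n)) = sqrt(π/(34n)).
The 20 · x^4 term contributes only at subleading order (an O(1/n) relative correction).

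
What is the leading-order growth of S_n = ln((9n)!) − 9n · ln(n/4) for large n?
S_n ~ 9n · (ln 36 − 1) + O(ln n)

Stirling: ln((9n)!) = 9n ln(9n) − 9n + O(ln n).
  S_n = 9n ln(9n) − 9n − 9n ln(n/4) + O(ln n)
      = 9n ln(9n) − 9n ln n + 9n ln 4 − 9n + O(ln n)
      = 9n ln 9 + 9n ln 4 − 9n + O(ln n)
      = 9n (ln 36 − 1) + O(ln n).
Numerically ln(36) − 1 ≈ 2.5835.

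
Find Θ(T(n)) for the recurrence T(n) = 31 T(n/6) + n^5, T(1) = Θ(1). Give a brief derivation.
T(n) = Θ(n^5)

log_6 31 ≈ 1.917. f(n) = n^5 dominates n^(log_6 31) since 5 > 1.917, and the regularity condition a·f(n/b) = 31·(n/6)^5 = (31/7776)·n^5 ≤ c·f(n) holds with c = 31/7776 ≈ 0.00399 < 1. So this is Case 3: T(n) = Θ(f(n)) = Θ(n^5).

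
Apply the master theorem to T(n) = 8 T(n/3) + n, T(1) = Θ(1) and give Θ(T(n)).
T(n) = Θ(n^(log_3 8))

Master theorem: compare f(n) = n to n^(log_3 8) where log_3 8 ≈ 1.893. Since 1 < log_3 8, we have f(n) = O(n^(log_3 8 − ε)) for some ε > 0 — Case 1. Hence T(n) = Θ(n^(log_3 8)).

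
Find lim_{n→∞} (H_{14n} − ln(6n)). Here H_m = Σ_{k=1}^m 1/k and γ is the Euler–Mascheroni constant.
lim = ln(7/3) + γ

By Euler-Maclaurin, H_m = ln m + γ + O(1/m). So
  H_{14n} − ln(6n) = ln(14n) + γ − ln(6n) + O(1/n)
                       = ln(14/6) + γ + O(1/n).
Hence the limit is ln(14/6) + γ (= ln(7/3)).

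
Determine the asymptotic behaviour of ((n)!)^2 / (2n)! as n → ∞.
((n)!)^2/(2n)! ~ ((2π·n)^(1/2) / sqrt(2)) · 2^(−2·n)  →  0

Write N = n. Stirling: N! ~ sqrt(2π N)(N/e)^N and (2N)! ~ sqrt(2π·2N)·(2N/e)^(2N).
  (N!)^2/(2N)! ~ (2π N)^(2/2) (N/e)^(2N) / [sqrt(2π·2N) (2N/e)^(2N)]
     = (2π N)^(2/2) / sqrt(2π·2N) · (N/(2N))^(2N)
     = (2π N)^((2−1)/2) / sqrt(2) · 2^(−2N).
Since 2^2 > 1, the factor 2^(−2N) decays exponentially, so the ratio → 0. Substituting N = n gives the stated form.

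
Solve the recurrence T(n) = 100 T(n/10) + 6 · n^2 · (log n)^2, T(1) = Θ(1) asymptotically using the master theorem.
T(n) = Θ(n^2 · (log n)^3)

Here log_10 100 = 2 and f(n) = 6 · n^2 · (log n)^2 = Θ(n^(log_10 100) · (log n)^2). This is the extended Case 2 of the master theorem (f matches the critical exponent up to log factors), giving T(n) = Θ(n^(log_10 100) · (log n)^(2+1)) = Θ(n^2 · (log n)^3).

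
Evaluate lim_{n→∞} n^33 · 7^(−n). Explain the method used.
lim = 0

Exponentials with base > 1 dominate every fixed polynomial: for any fixed c, n^c / 7^n → 0 as n → ∞ (e.g. by the ratio test, or by writing 7^n = e^(n ln 7) and noting e^(n ln 7) / n^c → ∞). Hence n^33 · 7^(−n) = n^33 / 7^n → 0.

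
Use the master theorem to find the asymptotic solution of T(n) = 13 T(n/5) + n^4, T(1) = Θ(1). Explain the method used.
T(n) = Θ(n^4)

log_5 13 ≈ 1.594. f(n) = n^4 dominates n^(log_5 13) since 4 > 1.594, and the regularity condition a·f(n/b) = 13·(n/5)^4 = (13/625)·n^4 ≤ c·f(n) holds with c = 13/625 ≈ 0.0208 < 1. So this is Case 3: T(n) = Θ(f(n)) = Θ(n^4).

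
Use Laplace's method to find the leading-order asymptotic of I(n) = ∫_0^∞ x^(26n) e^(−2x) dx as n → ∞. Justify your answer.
I(n) ~ (sqrt(2π·26n) / 2) · (26n/(2e))^(26n)

Write the integrand as exp(26n ln x − 2x) and set f(x) = 26n ln x − 2x. Then f'(x) = 26n/x − 2 = 0 at x* = 26n/2, and f''(x*) = −26n/x*^2 = −2^2/(26n). Laplace's method (interior maximum) gives
  I(n) ~ e^(f(x*)) · sqrt(2π / |f''(x*)|)
        = exp(26n ln(26n/2) − 26n) · sqrt(2π · 26n / 2^2)
        = (26n/2)^(26n) e^(−26n) · sqrt(2π·26n) / 2
        = (sqrt(2π·26n) / 2) · (26n/(2e))^(26n).
This matches Γ(26n+1)/2^(26n+1) with Stirling applied to Γ.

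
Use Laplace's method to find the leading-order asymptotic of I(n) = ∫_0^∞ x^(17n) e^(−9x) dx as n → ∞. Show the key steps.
I(n) ~ (sqrt(2π·17n) / 9) · (17n/(9e))^(17n)

Write the integrand as exp(17n ln x − 9x) and set f(x) = 17n ln x − 9x. Then f'(x) = 17n/x − 9 = 0 at x* = 17n/9, and f''(x*) = −17n/x*^2 = −9^2/(17n). Laplace's method (interior maximum) gives
  I(n) ~ e^(f(x*)) · sqrt(2π / |f''(x*)|)
        = exp(17n ln(17n/9) − 17n) · sqrt(2π · 17n / 9^2)
        = (17n/9)^(17n) e^(−17n) · sqrt(2π·17n) / 9
        = (sqrt(2π·17n) / 9) · (17n/(9e))^(17n).
This matches Γ(17n+1)/9^(17n+1) with Stirling applied to Γ.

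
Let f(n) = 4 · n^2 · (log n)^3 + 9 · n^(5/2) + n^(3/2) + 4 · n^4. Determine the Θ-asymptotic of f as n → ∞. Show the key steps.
f(n) ∈ Θ(n^4)

Compare the terms by growth order. For large n, n^a · (log n)^b dominates n^a' · (log n)^b' iff a > a', or (a = a' and b > b'). Ranking the 4 terms shows the dominant one is 4 · n^4. Hence f(n) ∈ Θ(n^4).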